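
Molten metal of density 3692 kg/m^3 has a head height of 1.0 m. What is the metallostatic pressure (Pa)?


Formula: P = rho * g * h
rho * g = 3692 * 9.81 = 36218.52 N/m^3
P = 36218.52 * 1.0 = 36218.5200 Pa

Answer: 36218.5200 Pa


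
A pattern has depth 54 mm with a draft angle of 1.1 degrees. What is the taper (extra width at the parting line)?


Formula: taper = depth * tan(draft_angle)
tan(1.1 deg) = 0.0192010
taper = 54 mm * 0.0192010 = 1.0369 mm


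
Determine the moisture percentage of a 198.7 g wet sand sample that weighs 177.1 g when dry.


Formula: MC = (W_wet - W_dry) / W_wet * 100
Water mass = 198.7 - 177.1 = 21.6 g
MC = 21.6 / 198.7 * 100 = 10.8707%

Final answer: 10.8707%


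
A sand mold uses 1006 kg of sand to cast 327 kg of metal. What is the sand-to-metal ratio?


Formula: Sand-to-Metal Ratio = W_sand / W_metal
Ratio = 1006 kg / 327 kg = 3.0765

Final answer: 3.0765


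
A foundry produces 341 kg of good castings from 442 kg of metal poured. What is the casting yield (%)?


Formula: Casting Yield = (W_good / W_total) * 100
Yield = (341 kg / 442 kg) * 100 = 77.1493%

Final answer: 77.1493%


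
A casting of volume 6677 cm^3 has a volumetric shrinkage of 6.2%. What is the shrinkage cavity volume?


Formula: V_shrink = V_casting * shrinkage_pct / 100
V_shrink = 6677 cm^3 * 6.2 / 100 = 413.9740 cm^3


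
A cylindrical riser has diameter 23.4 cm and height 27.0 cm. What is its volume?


Formula: V = pi * (D/2)^2 * H  (cylinder volume)
Radius = D/2 = 23.4/2 = 11.7 cm
V = pi * 11.7^2 * 27.0 = 11611.4207 cm^3

11611.4207 cm^3


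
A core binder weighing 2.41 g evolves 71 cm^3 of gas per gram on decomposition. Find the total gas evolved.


Formula: V_gas = W_binder * gas_evolution_rate
V = 2.41 g * 71 cm^3/g = 171.1100 cm^3

Answer: 171.1100 cm^3


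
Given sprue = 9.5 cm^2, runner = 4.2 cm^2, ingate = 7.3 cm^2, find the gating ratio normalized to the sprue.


Sprue:Runner:Ingate = 1 : 4.2/9.5 : 7.3/9.5 = 1:0.44:0.77

Final answer: 1:0.44:0.77


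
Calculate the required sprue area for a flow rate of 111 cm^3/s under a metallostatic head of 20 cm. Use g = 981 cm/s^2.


Formula: v = sqrt(2*g*h), A = Q/v
Velocity: v = sqrt(2 * 981 * 20) = sqrt(39240) = 198.0909 cm/s
Sprue area: A = Q / v = 111 / 198.0909 = 0.5603 cm^2

Answer: 0.5603 cm^2


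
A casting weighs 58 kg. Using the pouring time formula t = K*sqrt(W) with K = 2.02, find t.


Formula: t = K * sqrt(W)
sqrt(W) = sqrt(58) = 7.61577
t = 2.02 * 7.61577 = 15.3839 s

15.3839 s


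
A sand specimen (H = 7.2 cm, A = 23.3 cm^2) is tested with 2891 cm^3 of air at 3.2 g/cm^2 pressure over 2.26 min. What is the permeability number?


Formula: Permeability Number P = (V * H) / (p * A * t)
Numerator: V * H = 2891 * 7.2 = 20815.2
Denominator: p * A * t = 3.2 * 23.3 * 2.26 = 168.5056
P = 20815.2 / 168.5056 = 123.5282

Answer: 123.5282


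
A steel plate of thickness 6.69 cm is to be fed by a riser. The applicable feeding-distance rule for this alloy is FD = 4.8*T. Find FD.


Formula: FD = 4.8 * T  (riser feeding-distance rule)
FD = 4.8 * 6.69 cm = 32.1120 cm

Final answer: 32.1120 cm


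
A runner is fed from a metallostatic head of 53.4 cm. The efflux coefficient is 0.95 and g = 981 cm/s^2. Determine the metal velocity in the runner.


Formula: v = Cd * sqrt(2 * g * h)  (Torricelli with discharge coefficient)
2*g*h = 2 * 981 * 53.4 = 104770.8 cm^2/s^2
sqrt(104770.8) = 323.68318 cm/s
v = 0.95 * 323.68318 = 307.4990 cm/s


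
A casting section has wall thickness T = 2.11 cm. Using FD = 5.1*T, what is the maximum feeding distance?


Formula: FD = 5.1 * T  (riser feeding-distance rule)
FD = 5.1 * 2.11 cm = 10.7610 cm

Answer: 10.7610 cm


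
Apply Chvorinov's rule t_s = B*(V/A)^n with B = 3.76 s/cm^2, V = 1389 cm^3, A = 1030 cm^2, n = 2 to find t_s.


Formula: t_s = B * (V/A)^n  (Chvorinov's rule, n=2)
Modulus M = V/A = 1389/1030 = 1.348544 cm
M^2 = 1.348544^2 = 1.818571 cm^2
t_s = 3.76 * 1.818571 = 6.8378 s


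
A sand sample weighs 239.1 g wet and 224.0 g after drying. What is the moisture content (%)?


Formula: MC = (W_wet - W_dry) / W_wet * 100
Water mass = 239.1 - 224.0 = 15.1 g
MC = 15.1 / 239.1 * 100 = 6.3153%

Final answer: 6.3153%


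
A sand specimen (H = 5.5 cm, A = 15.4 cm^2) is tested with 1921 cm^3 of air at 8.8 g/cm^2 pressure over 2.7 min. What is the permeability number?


Formula: Permeability Number P = (V * H) / (p * A * t)
Numerator: V * H = 1921 * 5.5 = 10565.5
Denominator: p * A * t = 8.8 * 15.4 * 2.7 = 365.904
P = 10565.5 / 365.904 = 28.8751

Final answer: 28.8751


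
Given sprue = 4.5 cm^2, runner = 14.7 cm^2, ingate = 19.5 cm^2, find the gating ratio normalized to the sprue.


Sprue:Runner:Ingate = 1 : 14.7/4.5 : 19.5/4.5 = 1:3.27:4.33

Answer: 1:3.27:4.33


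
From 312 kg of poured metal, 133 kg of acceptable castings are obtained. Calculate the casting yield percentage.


Formula: Casting Yield = (W_good / W_total) * 100
Yield = (133 kg / 312 kg) * 100 = 42.6282%

Answer: 42.6282%


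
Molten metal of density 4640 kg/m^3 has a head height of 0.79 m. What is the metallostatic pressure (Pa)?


Formula: P = rho * g * h
rho * g = 4640 * 9.81 = 45518.4 N/m^3
P = 45518.4 * 0.79 = 35959.5360 Pa

Final answer: 35959.5360 Pa


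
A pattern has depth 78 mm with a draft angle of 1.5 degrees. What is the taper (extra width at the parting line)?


Formula: taper = depth * tan(draft_angle)
tan(1.5 deg) = 0.0261859
taper = 78 mm * 0.0261859 = 2.0425 mm

2.0425 mm


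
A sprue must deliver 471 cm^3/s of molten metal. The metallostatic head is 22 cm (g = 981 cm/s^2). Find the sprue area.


Formula: v = sqrt(2*g*h), A = Q/v
Velocity: v = sqrt(2 * 981 * 22) = sqrt(43164) = 207.7595 cm/s
Sprue area: A = Q / v = 471 / 207.7595 = 2.2670 cm^2


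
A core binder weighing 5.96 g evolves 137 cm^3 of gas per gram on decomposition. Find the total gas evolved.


Formula: V_gas = W_binder * gas_evolution_rate
V = 5.96 g * 137 cm^3/g = 816.5200 cm^3

Answer: 816.5200 cm^3


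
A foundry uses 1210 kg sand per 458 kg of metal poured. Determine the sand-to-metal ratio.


Formula: Sand-to-Metal Ratio = W_sand / W_metal
Ratio = 1210 kg / 458 kg = 2.6419

Answer: 2.6419


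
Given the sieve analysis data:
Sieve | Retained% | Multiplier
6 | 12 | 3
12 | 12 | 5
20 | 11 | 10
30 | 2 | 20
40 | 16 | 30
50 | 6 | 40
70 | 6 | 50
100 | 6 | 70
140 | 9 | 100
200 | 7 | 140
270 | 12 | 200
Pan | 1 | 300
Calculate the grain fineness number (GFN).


Formula: GFN = sum(pct * multiplier) / sum(pct)
sum(pct * multiplier) = 6266
sum(pct) = 100
GFN = 6266 / 100 = 62.66

Final answer: 62.66


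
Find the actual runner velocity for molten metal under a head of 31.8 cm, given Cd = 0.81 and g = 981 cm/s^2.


Formula: v = Cd * sqrt(2 * g * h)  (Torricelli with discharge coefficient)
2*g*h = 2 * 981 * 31.8 = 62391.6 cm^2/s^2
sqrt(62391.6) = 249.78311 cm/s
v = 0.81 * 249.78311 = 202.3243 cm/s


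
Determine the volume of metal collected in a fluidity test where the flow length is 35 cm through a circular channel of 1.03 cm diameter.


Formula: V = pi * (d/2)^2 * L  (cylinder volume)
Radius = 1.03/2 = 0.515 cm
V = pi * 0.515^2 * 35 = 29.1630 cm^3

Final answer: 29.1630 cm^3


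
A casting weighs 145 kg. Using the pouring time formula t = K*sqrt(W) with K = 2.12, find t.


Formula: t = K * sqrt(W)
sqrt(W) = sqrt(145) = 12.04159
t = 2.12 * 12.04159 = 25.5282 s

Final answer: 25.5282 s


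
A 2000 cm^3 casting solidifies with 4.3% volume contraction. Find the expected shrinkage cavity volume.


Formula: V_shrink = V_casting * shrinkage_pct / 100
V_shrink = 2000 cm^3 * 4.3 / 100 = 86.0000 cm^3


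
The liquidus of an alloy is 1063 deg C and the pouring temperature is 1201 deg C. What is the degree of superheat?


Formula: Superheat = T_pour - T_melt
Superheat = 1201 - 1063 = 138 deg C


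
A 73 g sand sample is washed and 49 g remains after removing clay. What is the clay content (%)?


Formula: Clay% = (W_total - W_washed) / W_total * 100
Clay mass = 73 - 49 = 24 g
Clay% = 24 / 73 * 100 = 32.8767%

32.8767%


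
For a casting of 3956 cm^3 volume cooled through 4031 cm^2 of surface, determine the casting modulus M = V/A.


Formula: Casting Modulus M = V / A
M = 3956 cm^3 / 4031 cm^2 = 0.9814 cm

Answer: 0.9814 cm


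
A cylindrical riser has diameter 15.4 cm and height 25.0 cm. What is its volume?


Formula: V = pi * (D/2)^2 * H  (cylinder volume)
Radius = D/2 = 15.4/2 = 7.7 cm
V = pi * 7.7^2 * 25.0 = 4656.6257 cm^3

4656.6257 cm^3


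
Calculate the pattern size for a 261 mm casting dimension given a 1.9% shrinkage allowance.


Formula: L_pattern = L_casting * (1 + shrinkage_rate/100)
Shrinkage factor = 1 + 1.9/100 = 1.019
L_pattern = 261 mm * 1.019 = 265.9590 mm

265.9590 mm


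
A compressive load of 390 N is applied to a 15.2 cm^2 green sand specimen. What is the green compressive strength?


Formula: Compressive Strength = Force / Area
Strength = 390 N / 15.2 cm^2 = 25.6579 N/cm^2


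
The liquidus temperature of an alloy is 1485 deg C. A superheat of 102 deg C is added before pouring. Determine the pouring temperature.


Formula: T_pour = T_melt + Superheat
T_pour = 1485 + 102 = 1587 deg C

1587 deg C


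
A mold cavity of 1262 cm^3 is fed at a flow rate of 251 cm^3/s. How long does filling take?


Formula: t_fill = V_mold / Q_flow
t = 1262 cm^3 / 251 cm^3/s = 5.0279 s

Final answer: 5.0279 s


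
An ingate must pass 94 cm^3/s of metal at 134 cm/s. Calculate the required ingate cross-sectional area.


Formula: A_ingate = Q / v  (continuity equation)
A = 94 cm^3/s / 134 cm/s = 0.7015 cm^2

0.7015 cm^2


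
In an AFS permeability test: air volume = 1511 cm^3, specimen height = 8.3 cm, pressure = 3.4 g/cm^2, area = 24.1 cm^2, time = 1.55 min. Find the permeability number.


Formula: Permeability Number P = (V * H) / (p * A * t)
Numerator: V * H = 1511 * 8.3 = 12541.3
Denominator: p * A * t = 3.4 * 24.1 * 1.55 = 127.007
P = 12541.3 / 127.007 = 98.7450


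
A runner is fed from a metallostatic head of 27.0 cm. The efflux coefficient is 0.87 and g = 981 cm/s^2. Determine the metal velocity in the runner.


Formula: v = Cd * sqrt(2 * g * h)  (Torricelli with discharge coefficient)
2*g*h = 2 * 981 * 27.0 = 52974.0 cm^2/s^2
sqrt(52974.0) = 230.16081 cm/s
v = 0.87 * 230.16081 = 200.2399 cm/s

200.2399 cm/s


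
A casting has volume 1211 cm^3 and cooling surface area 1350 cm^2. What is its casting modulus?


Formula: Casting Modulus M = V / A
M = 1211 cm^3 / 1350 cm^2 = 0.8970 cm

0.8970 cm


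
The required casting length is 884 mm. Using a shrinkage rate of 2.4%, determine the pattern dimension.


Formula: L_pattern = L_casting * (1 + shrinkage_rate/100)
Shrinkage factor = 1 + 2.4/100 = 1.024
L_pattern = 884 mm * 1.024 = 905.2160 mm

Answer: 905.2160 mm


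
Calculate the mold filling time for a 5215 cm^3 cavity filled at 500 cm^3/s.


Formula: t_fill = V_mold / Q_flow
t = 5215 cm^3 / 500 cm^3/s = 10.4300 s


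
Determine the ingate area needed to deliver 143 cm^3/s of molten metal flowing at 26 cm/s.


Formula: A_ingate = Q / v  (continuity equation)
A = 143 cm^3/s / 26 cm/s = 5.5000 cm^2

5.5000 cm^2


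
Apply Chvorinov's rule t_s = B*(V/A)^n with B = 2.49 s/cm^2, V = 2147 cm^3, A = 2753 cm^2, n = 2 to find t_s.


Formula: t_s = B * (V/A)^n  (Chvorinov's rule, n=2)
Modulus M = V/A = 2147/2753 = 0.779876 cm
M^2 = 0.779876^2 = 0.608207 cm^2
t_s = 2.49 * 0.608207 = 1.5144 s

Final answer: 1.5144 s


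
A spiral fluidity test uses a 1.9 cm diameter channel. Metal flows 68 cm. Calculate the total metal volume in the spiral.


Formula: V = pi * (d/2)^2 * L  (cylinder volume)
Radius = 1.9/2 = 0.95 cm
V = pi * 0.95^2 * 68 = 192.7995 cm^3

192.7995 cm^3


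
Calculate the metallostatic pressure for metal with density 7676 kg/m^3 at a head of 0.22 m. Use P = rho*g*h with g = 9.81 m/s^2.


Formula: P = rho * g * h
rho * g = 7676 * 9.81 = 75301.56 N/m^3
P = 75301.56 * 0.22 = 16566.3432 Pa


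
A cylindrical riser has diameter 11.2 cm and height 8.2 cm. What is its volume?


Formula: V = pi * (D/2)^2 * H  (cylinder volume)
Radius = D/2 = 11.2/2 = 5.6 cm
V = pi * 5.6^2 * 8.2 = 807.8668 cm^3

Final answer: 807.8668 cm^3


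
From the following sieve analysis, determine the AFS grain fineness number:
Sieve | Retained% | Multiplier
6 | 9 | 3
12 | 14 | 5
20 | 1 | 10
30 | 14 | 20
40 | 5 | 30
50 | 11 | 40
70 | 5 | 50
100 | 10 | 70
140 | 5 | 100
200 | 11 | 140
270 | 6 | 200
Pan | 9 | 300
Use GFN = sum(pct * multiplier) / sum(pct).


Formula: GFN = sum(pct * multiplier) / sum(pct)
sum(pct * multiplier) = 7867
sum(pct) = 100
GFN = 7867 / 100 = 78.67

78.67


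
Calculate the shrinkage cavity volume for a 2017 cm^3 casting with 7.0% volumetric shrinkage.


Formula: V_shrink = V_casting * shrinkage_pct / 100
V_shrink = 2017 cm^3 * 7.0 / 100 = 141.1900 cm^3

Answer: 141.1900 cm^3


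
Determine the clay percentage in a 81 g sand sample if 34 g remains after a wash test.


Formula: Clay% = (W_total - W_washed) / W_total * 100
Clay mass = 81 - 34 = 47 g
Clay% = 47 / 81 * 100 = 58.0247%

Answer: 58.0247%


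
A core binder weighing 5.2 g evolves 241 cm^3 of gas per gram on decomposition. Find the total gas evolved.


Formula: V_gas = W_binder * gas_evolution_rate
V = 5.2 g * 241 cm^3/g = 1253.2000 cm^3

Final answer: 1253.2000 cm^3


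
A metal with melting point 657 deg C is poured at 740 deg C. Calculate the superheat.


Formula: Superheat = T_pour - T_melt
Superheat = 740 - 657 = 83 deg C

Final answer: 83 deg C


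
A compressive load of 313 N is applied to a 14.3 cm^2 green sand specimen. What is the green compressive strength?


Formula: Compressive Strength = Force / Area
Strength = 313 N / 14.3 cm^2 = 21.8881 N/cm^2

21.8881 N/cm^2


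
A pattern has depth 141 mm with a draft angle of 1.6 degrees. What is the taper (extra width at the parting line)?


Formula: taper = depth * tan(draft_angle)
tan(1.6 deg) = 0.0279325
taper = 141 mm * 0.0279325 = 3.9385 mm

Answer: 3.9385 mm


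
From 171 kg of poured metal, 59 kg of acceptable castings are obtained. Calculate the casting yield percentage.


Formula: Casting Yield = (W_good / W_total) * 100
Yield = (59 kg / 171 kg) * 100 = 34.5029%

Final answer: 34.5029%


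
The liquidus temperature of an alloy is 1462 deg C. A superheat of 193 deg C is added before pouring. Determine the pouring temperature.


Formula: T_pour = T_melt + Superheat
T_pour = 1462 + 193 = 1655 deg C

Final answer: 1655 deg C


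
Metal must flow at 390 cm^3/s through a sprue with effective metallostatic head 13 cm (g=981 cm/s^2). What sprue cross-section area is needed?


Formula: v = sqrt(2*g*h), A = Q/v
Velocity: v = sqrt(2 * 981 * 13) = sqrt(25506) = 159.7060 cm/s
Sprue area: A = Q / v = 390 / 159.7060 = 2.4420 cm^2

2.4420 cm^2


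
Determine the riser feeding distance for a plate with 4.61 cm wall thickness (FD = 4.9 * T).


Formula: FD = 4.9 * T  (riser feeding-distance rule)
FD = 4.9 * 4.61 cm = 22.5890 cm


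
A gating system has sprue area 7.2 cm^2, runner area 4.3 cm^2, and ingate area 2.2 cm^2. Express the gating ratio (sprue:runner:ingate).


Sprue:Runner:Ingate = 1 : 4.3/7.2 : 2.2/7.2 = 1:0.60:0.31

Answer: 1:0.60:0.31


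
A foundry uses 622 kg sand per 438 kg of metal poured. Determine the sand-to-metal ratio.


Formula: Sand-to-Metal Ratio = W_sand / W_metal
Ratio = 622 kg / 438 kg = 1.4201

Answer: 1.4201


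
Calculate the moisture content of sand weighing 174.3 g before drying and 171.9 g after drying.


Formula: MC = (W_wet - W_dry) / W_wet * 100
Water mass = 174.3 - 171.9 = 2.4 g
MC = 2.4 / 174.3 * 100 = 1.3769%

Final answer: 1.3769%


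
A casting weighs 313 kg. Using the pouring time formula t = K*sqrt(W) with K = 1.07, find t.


Formula: t = K * sqrt(W)
sqrt(W) = sqrt(313) = 17.69181
t = 1.07 * 17.69181 = 18.9302 s

Answer: 18.9302 s


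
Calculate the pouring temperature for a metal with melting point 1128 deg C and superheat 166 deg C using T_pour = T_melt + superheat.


Formula: T_pour = T_melt + Superheat
T_pour = 1128 + 166 = 1294 deg C

Answer: 1294 deg C


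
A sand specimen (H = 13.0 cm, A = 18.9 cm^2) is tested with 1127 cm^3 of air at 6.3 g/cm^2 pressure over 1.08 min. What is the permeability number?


Formula: Permeability Number P = (V * H) / (p * A * t)
Numerator: V * H = 1127 * 13.0 = 14651.0
Denominator: p * A * t = 6.3 * 18.9 * 1.08 = 128.5956
P = 14651.0 / 128.5956 = 113.9308

113.9308


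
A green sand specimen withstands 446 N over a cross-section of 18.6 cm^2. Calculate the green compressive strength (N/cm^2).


Formula: Compressive Strength = Force / Area
Strength = 446 N / 18.6 cm^2 = 23.9785 N/cm^2


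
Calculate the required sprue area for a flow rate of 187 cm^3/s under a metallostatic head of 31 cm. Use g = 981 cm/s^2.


Formula: v = sqrt(2*g*h), A = Q/v
Velocity: v = sqrt(2 * 981 * 31) = sqrt(60822) = 246.6212 cm/s
Sprue area: A = Q / v = 187 / 246.6212 = 0.7582 cm^2

Answer: 0.7582 cm^2


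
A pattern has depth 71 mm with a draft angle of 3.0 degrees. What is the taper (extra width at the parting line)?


Formula: taper = depth * tan(draft_angle)
tan(3.0 deg) = 0.0524078
taper = 71 mm * 0.0524078 = 3.7210 mm


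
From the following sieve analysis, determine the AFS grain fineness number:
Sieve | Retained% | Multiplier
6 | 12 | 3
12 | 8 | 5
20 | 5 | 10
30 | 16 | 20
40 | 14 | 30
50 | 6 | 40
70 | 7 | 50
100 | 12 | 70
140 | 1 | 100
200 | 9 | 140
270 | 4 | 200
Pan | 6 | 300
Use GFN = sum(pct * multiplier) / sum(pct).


Formula: GFN = sum(pct * multiplier) / sum(pct)
sum(pct * multiplier) = 6256
sum(pct) = 100
GFN = 6256 / 100 = 62.56

Final answer: 62.56


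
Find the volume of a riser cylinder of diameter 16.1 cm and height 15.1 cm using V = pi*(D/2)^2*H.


Formula: V = pi * (D/2)^2 * H  (cylinder volume)
Radius = D/2 = 16.1/2 = 8.05 cm
V = pi * 8.05^2 * 15.1 = 3074.1042 cm^3

3074.1042 cm^3


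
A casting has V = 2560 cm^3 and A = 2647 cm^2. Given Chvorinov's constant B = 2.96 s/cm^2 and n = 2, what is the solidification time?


Formula: t_s = B * (V/A)^n  (Chvorinov's rule, n=2)
Modulus M = V/A = 2560/2647 = 0.967133 cm
M^2 = 0.967133^2 = 0.935346 cm^2
t_s = 2.96 * 0.935346 = 2.7686 s

2.7686 s


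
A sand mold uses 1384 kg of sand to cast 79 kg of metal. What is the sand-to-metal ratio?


Formula: Sand-to-Metal Ratio = W_sand / W_metal
Ratio = 1384 kg / 79 kg = 17.5190

17.5190


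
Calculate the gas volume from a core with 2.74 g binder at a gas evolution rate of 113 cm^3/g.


Formula: V_gas = W_binder * gas_evolution_rate
V = 2.74 g * 113 cm^3/g = 309.6200 cm^3

Final answer: 309.6200 cm^3


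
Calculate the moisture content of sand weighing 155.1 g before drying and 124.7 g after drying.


Formula: MC = (W_wet - W_dry) / W_wet * 100
Water mass = 155.1 - 124.7 = 30.4 g
MC = 30.4 / 155.1 * 100 = 19.6003%

Final answer: 19.6003%


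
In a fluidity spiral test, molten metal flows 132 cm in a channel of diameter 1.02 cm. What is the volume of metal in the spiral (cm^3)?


Formula: V = pi * (d/2)^2 * L  (cylinder volume)
Radius = 1.02/2 = 0.51 cm
V = pi * 0.51^2 * 132 = 107.8609 cm^3

Final answer: 107.8609 cm^3


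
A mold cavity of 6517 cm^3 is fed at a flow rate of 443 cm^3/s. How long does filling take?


Formula: t_fill = V_mold / Q_flow
t = 6517 cm^3 / 443 cm^3/s = 14.7111 s

Answer: 14.7111 s


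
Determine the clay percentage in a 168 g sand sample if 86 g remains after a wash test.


Formula: Clay% = (W_total - W_washed) / W_total * 100
Clay mass = 168 - 86 = 82 g
Clay% = 82 / 168 * 100 = 48.8095%

Final answer: 48.8095%


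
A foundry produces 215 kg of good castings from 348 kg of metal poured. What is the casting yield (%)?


Formula: Casting Yield = (W_good / W_total) * 100
Yield = (215 kg / 348 kg) * 100 = 61.7816%

Answer: 61.7816%


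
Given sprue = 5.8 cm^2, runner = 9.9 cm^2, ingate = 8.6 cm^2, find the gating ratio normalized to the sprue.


Sprue:Runner:Ingate = 1 : 9.9/5.8 : 8.6/5.8 = 1:1.71:1.48

1:1.71:1.48


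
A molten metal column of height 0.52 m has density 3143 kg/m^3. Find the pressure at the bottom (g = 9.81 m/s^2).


Formula: P = rho * g * h
rho * g = 3143 * 9.81 = 30832.83 N/m^3
P = 30832.83 * 0.52 = 16033.0716 Pa

16033.0716 Pa


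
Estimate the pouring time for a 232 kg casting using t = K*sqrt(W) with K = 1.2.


Formula: t = K * sqrt(W)
sqrt(W) = sqrt(232) = 15.23155
t = 1.2 * 15.23155 = 18.2779 s

Answer: 18.2779 s


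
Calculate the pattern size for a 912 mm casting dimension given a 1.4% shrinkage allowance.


Formula: L_pattern = L_casting * (1 + shrinkage_rate/100)
Shrinkage factor = 1 + 1.4/100 = 1.014
L_pattern = 912 mm * 1.014 = 924.7680 mm


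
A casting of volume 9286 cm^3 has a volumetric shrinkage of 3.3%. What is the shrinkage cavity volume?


Formula: V_shrink = V_casting * shrinkage_pct / 100
V_shrink = 9286 cm^3 * 3.3 / 100 = 306.4380 cm^3

306.4380 cm^3


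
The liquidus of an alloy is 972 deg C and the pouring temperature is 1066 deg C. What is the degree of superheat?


Formula: Superheat = T_pour - T_melt
Superheat = 1066 - 972 = 94 deg C


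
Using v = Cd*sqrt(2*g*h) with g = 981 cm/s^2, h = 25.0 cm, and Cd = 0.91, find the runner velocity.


Formula: v = Cd * sqrt(2 * g * h)  (Torricelli with discharge coefficient)
2*g*h = 2 * 981 * 25.0 = 49050.0 cm^2/s^2
sqrt(49050.0) = 221.47235 cm/s
v = 0.91 * 221.47235 = 201.5398 cm/s

Answer: 201.5398 cm/s


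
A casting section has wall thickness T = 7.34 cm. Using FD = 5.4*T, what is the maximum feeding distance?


Formula: FD = 5.4 * T  (riser feeding-distance rule)
FD = 5.4 * 7.34 cm = 39.6360 cm

39.6360 cm


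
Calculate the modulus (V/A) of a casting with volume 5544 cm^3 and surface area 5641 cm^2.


Formula: Casting Modulus M = V / A
M = 5544 cm^3 / 5641 cm^2 = 0.9828 cm

Answer: 0.9828 cm


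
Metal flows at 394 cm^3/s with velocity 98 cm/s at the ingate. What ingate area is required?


Formula: A_ingate = Q / v  (continuity equation)
A = 394 cm^3/s / 98 cm/s = 4.0204 cm^2


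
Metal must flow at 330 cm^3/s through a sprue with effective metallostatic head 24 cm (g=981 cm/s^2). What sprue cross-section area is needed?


Formula: v = sqrt(2*g*h), A = Q/v
Velocity: v = sqrt(2 * 981 * 24) = sqrt(47088) = 216.9977 cm/s
Sprue area: A = Q / v = 330 / 216.9977 = 1.5208 cm^2

Final answer: 1.5208 cm^2


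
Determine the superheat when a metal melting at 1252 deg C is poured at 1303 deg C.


Formula: Superheat = T_pour - T_melt
Superheat = 1303 - 1252 = 51 deg C


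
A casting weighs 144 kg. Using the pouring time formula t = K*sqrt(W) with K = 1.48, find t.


Formula: t = K * sqrt(W)
sqrt(W) = sqrt(144) = 12.00000
t = 1.48 * 12.00000 = 17.7600 s

Answer: 17.7600 s


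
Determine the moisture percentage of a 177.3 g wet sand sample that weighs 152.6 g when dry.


Formula: MC = (W_wet - W_dry) / W_wet * 100
Water mass = 177.3 - 152.6 = 24.7 g
MC = 24.7 / 177.3 * 100 = 13.9312%

Final answer: 13.9312%


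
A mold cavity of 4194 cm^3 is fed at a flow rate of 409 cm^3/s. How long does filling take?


Formula: t_fill = V_mold / Q_flow
t = 4194 cm^3 / 409 cm^3/s = 10.2543 s


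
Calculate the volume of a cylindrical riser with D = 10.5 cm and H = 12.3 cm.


Formula: V = pi * (D/2)^2 * H  (cylinder volume)
Radius = D/2 = 10.5/2 = 5.25 cm
V = pi * 5.25^2 * 12.3 = 1065.0588 cm^3


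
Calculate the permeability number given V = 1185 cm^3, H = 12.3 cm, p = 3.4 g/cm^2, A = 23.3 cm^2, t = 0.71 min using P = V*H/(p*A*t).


Formula: Permeability Number P = (V * H) / (p * A * t)
Numerator: V * H = 1185 * 12.3 = 14575.5
Denominator: p * A * t = 3.4 * 23.3 * 0.71 = 56.2462
P = 14575.5 / 56.2462 = 259.1375


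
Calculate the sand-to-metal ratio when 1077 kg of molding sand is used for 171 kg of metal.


Formula: Sand-to-Metal Ratio = W_sand / W_metal
Ratio = 1077 kg / 171 kg = 6.2982

Final answer: 6.2982


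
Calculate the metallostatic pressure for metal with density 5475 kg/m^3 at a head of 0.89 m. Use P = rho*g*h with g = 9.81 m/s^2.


Formula: P = rho * g * h
rho * g = 5475 * 9.81 = 53709.75 N/m^3
P = 53709.75 * 0.89 = 47801.6775 Pa

Final answer: 47801.6775 Pa


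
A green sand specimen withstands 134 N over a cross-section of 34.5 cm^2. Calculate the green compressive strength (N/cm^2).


Formula: Compressive Strength = Force / Area
Strength = 134 N / 34.5 cm^2 = 3.8841 N/cm^2

Final answer: 3.8841 N/cm^2


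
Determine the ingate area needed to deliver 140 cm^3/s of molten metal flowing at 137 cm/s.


Formula: A_ingate = Q / v  (continuity equation)
A = 140 cm^3/s / 137 cm/s = 1.0219 cm^2


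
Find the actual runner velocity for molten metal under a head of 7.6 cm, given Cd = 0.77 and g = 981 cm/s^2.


Formula: v = Cd * sqrt(2 * g * h)  (Torricelli with discharge coefficient)
2*g*h = 2 * 981 * 7.6 = 14911.2 cm^2/s^2
sqrt(14911.2) = 122.11142 cm/s
v = 0.77 * 122.11142 = 94.0258 cm/s

94.0258 cm/s


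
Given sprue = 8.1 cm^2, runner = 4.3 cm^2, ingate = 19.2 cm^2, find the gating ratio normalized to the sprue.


Sprue:Runner:Ingate = 1 : 4.3/8.1 : 19.2/8.1 = 1:0.53:2.37

Final answer: 1:0.53:2.37


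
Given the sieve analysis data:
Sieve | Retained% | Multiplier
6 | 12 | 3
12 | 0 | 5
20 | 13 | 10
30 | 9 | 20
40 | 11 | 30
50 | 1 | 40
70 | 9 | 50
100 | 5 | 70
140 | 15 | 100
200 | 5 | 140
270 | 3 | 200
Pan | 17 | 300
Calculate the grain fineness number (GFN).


Formula: GFN = sum(pct * multiplier) / sum(pct)
sum(pct * multiplier) = 9416
sum(pct) = 100
GFN = 9416 / 100 = 94.16

94.16


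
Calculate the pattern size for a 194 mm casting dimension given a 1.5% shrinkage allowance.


Formula: L_pattern = L_casting * (1 + shrinkage_rate/100)
Shrinkage factor = 1 + 1.5/100 = 1.015
L_pattern = 194 mm * 1.015 = 196.9100 mm

Final answer: 196.9100 mm


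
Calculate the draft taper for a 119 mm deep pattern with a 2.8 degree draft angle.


Formula: taper = depth * tan(draft_angle)
tan(2.8 deg) = 0.0489082
taper = 119 mm * 0.0489082 = 5.8201 mm

5.8201 mm


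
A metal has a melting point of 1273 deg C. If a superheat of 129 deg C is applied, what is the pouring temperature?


Formula: T_pour = T_melt + Superheat
T_pour = 1273 + 129 = 1402 deg C

1402 deg C


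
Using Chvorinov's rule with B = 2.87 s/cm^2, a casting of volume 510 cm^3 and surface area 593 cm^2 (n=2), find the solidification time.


Formula: t_s = B * (V/A)^n  (Chvorinov's rule, n=2)
Modulus M = V/A = 510/593 = 0.860034 cm
M^2 = 0.860034^2 = 0.739658 cm^2
t_s = 2.87 * 0.739658 = 2.1228 s


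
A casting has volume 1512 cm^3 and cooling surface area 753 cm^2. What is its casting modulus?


Formula: Casting Modulus M = V / A
M = 1512 cm^3 / 753 cm^2 = 2.0080 cm

2.0080 cm


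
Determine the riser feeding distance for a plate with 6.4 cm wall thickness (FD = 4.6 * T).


Formula: FD = 4.6 * T  (riser feeding-distance rule)
FD = 4.6 * 6.4 cm = 29.4400 cm

Final answer: 29.4400 cm


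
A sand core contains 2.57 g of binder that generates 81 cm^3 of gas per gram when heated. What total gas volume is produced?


Formula: V_gas = W_binder * gas_evolution_rate
V = 2.57 g * 81 cm^3/g = 208.1700 cm^3

Final answer: 208.1700 cm^3


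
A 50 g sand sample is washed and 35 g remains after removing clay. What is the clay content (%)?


Formula: Clay% = (W_total - W_washed) / W_total * 100
Clay mass = 50 - 35 = 15 g
Clay% = 15 / 50 * 100 = 30.0000%

Final answer: 30.0000%


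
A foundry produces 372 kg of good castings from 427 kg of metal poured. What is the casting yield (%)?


Formula: Casting Yield = (W_good / W_total) * 100
Yield = (372 kg / 427 kg) * 100 = 87.1194%


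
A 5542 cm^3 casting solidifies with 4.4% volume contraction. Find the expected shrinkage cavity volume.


Formula: V_shrink = V_casting * shrinkage_pct / 100
V_shrink = 5542 cm^3 * 4.4 / 100 = 243.8480 cm^3

243.8480 cm^3


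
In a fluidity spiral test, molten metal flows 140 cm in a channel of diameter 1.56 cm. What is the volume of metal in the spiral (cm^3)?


Formula: V = pi * (d/2)^2 * L  (cylinder volume)
Radius = 1.56/2 = 0.78 cm
V = pi * 0.78^2 * 140 = 267.5883 cm^3

Answer: 267.5883 cm^3


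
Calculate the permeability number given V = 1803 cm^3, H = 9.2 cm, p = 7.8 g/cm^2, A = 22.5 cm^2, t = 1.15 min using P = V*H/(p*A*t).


Formula: Permeability Number P = (V * H) / (p * A * t)
Numerator: V * H = 1803 * 9.2 = 16587.6
Denominator: p * A * t = 7.8 * 22.5 * 1.15 = 201.825
P = 16587.6 / 201.825 = 82.1880

Final answer: 82.1880


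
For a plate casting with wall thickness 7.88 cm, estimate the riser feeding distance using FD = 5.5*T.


Formula: FD = 5.5 * T  (riser feeding-distance rule)
FD = 5.5 * 7.88 cm = 43.3400 cm

Answer: 43.3400 cm


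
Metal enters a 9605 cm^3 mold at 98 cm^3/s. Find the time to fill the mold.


Formula: t_fill = V_mold / Q_flow
t = 9605 cm^3 / 98 cm^3/s = 98.0102 s


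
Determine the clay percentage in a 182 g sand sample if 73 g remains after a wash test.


Formula: Clay% = (W_total - W_washed) / W_total * 100
Clay mass = 182 - 73 = 109 g
Clay% = 109 / 182 * 100 = 59.8901%

59.8901%


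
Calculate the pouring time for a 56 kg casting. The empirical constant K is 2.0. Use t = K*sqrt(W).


Formula: t = K * sqrt(W)
sqrt(W) = sqrt(56) = 7.48331
t = 2.0 * 7.48331 = 14.9666 s

Answer: 14.9666 s


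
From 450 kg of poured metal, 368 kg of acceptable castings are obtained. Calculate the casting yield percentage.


Formula: Casting Yield = (W_good / W_total) * 100
Yield = (368 kg / 450 kg) * 100 = 81.7778%

Final answer: 81.7778%


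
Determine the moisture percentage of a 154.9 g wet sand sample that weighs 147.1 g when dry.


Formula: MC = (W_wet - W_dry) / W_wet * 100
Water mass = 154.9 - 147.1 = 7.8 g
MC = 7.8 / 154.9 * 100 = 5.0355%


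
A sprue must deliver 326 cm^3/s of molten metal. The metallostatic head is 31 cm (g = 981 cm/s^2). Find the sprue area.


Formula: v = sqrt(2*g*h), A = Q/v
Velocity: v = sqrt(2 * 981 * 31) = sqrt(60822) = 246.6212 cm/s
Sprue area: A = Q / v = 326 / 246.6212 = 1.3219 cm^2

1.3219 cm^2


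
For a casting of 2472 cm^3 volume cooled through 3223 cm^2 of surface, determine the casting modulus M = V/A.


Formula: Casting Modulus M = V / A
M = 2472 cm^3 / 3223 cm^2 = 0.7670 cm

Answer: 0.7670 cm


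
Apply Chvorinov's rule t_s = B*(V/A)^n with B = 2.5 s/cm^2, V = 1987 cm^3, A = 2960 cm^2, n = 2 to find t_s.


Formula: t_s = B * (V/A)^n  (Chvorinov's rule, n=2)
Modulus M = V/A = 1987/2960 = 0.671284 cm
M^2 = 0.671284^2 = 0.450622 cm^2
t_s = 2.5 * 0.450622 = 1.1266 s

1.1266 s


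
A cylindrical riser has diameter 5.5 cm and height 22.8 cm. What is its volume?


Formula: V = pi * (D/2)^2 * H  (cylinder volume)
Radius = D/2 = 5.5/2 = 2.75 cm
V = pi * 2.75^2 * 22.8 = 541.6891 cm^3

Final answer: 541.6891 cm^3


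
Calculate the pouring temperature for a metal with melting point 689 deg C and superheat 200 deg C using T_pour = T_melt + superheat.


Formula: T_pour = T_melt + Superheat
T_pour = 689 + 200 = 889 deg C

Answer: 889 deg C


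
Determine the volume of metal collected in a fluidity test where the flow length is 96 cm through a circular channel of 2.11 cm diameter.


Formula: V = pi * (d/2)^2 * L  (cylinder volume)
Radius = 2.11/2 = 1.055 cm
V = pi * 1.055^2 * 96 = 335.6804 cm^3

Answer: 335.6804 cm^3


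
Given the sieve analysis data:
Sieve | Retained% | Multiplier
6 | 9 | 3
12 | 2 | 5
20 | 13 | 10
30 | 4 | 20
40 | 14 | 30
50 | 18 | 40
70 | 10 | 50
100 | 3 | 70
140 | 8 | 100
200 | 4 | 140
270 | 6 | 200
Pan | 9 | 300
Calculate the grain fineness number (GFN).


Formula: GFN = sum(pct * multiplier) / sum(pct)
sum(pct * multiplier) = 7357
sum(pct) = 100
GFN = 7357 / 100 = 73.57

Answer: 73.57


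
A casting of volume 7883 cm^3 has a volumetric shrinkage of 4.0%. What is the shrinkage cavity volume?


Formula: V_shrink = V_casting * shrinkage_pct / 100
V_shrink = 7883 cm^3 * 4.0 / 100 = 315.3200 cm^3

Final answer: 315.3200 cm^3


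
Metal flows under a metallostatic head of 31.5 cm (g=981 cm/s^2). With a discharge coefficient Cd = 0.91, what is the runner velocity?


Formula: v = Cd * sqrt(2 * g * h)  (Torricelli with discharge coefficient)
2*g*h = 2 * 981 * 31.5 = 61803.0 cm^2/s^2
sqrt(61803.0) = 248.60209 cm/s
v = 0.91 * 248.60209 = 226.2279 cm/s

Answer: 226.2279 cm/s


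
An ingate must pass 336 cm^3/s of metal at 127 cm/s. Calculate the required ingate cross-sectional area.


Formula: A_ingate = Q / v  (continuity equation)
A = 336 cm^3/s / 127 cm/s = 2.6457 cm^2


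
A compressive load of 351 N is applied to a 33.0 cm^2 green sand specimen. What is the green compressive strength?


Formula: Compressive Strength = Force / Area
Strength = 351 N / 33.0 cm^2 = 10.6364 N/cm^2

10.6364 N/cm^2


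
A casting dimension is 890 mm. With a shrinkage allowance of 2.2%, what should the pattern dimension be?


Formula: L_pattern = L_casting * (1 + shrinkage_rate/100)
Shrinkage factor = 1 + 2.2/100 = 1.022
L_pattern = 890 mm * 1.022 = 909.5800 mm


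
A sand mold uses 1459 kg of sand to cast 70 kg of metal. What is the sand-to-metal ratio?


Formula: Sand-to-Metal Ratio = W_sand / W_metal
Ratio = 1459 kg / 70 kg = 20.8429

20.8429


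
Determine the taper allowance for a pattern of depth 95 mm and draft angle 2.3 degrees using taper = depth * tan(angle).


Formula: taper = depth * tan(draft_angle)
tan(2.3 deg) = 0.0401641
taper = 95 mm * 0.0401641 = 3.8156 mm

Answer: 3.8156 mm


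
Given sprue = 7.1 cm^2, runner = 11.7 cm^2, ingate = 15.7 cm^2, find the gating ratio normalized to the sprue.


Sprue:Runner:Ingate = 1 : 11.7/7.1 : 15.7/7.1 = 1:1.65:2.21


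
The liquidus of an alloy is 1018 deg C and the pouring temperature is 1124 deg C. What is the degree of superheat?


Formula: Superheat = T_pour - T_melt
Superheat = 1124 - 1018 = 106 deg C


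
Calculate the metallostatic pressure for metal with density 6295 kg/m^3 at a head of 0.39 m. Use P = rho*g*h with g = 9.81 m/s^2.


Formula: P = rho * g * h
rho * g = 6295 * 9.81 = 61753.95 N/m^3
P = 61753.95 * 0.39 = 24084.0405 Pa

Answer: 24084.0405 Pa


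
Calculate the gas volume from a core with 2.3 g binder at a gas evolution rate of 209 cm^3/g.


Formula: V_gas = W_binder * gas_evolution_rate
V = 2.3 g * 209 cm^3/g = 480.7000 cm^3

Answer: 480.7000 cm^3


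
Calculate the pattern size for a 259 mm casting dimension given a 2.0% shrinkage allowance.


Formula: L_pattern = L_casting * (1 + shrinkage_rate/100)
Shrinkage factor = 1 + 2.0/100 = 1.02
L_pattern = 259 mm * 1.02 = 264.1800 mm


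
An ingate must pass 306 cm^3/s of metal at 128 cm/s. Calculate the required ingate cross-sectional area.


Formula: A_ingate = Q / v  (continuity equation)
A = 306 cm^3/s / 128 cm/s = 2.3906 cm^2

Final answer: 2.3906 cm^2


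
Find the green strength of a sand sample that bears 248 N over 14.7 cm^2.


Formula: Compressive Strength = Force / Area
Strength = 248 N / 14.7 cm^2 = 16.8707 N/cm^2

Final answer: 16.8707 N/cm^2


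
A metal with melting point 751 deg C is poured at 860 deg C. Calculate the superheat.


Formula: Superheat = T_pour - T_melt
Superheat = 860 - 751 = 109 deg C


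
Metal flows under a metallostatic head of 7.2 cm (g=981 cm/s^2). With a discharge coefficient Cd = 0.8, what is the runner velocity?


Formula: v = Cd * sqrt(2 * g * h)  (Torricelli with discharge coefficient)
2*g*h = 2 * 981 * 7.2 = 14126.4 cm^2/s^2
sqrt(14126.4) = 118.85453 cm/s
v = 0.8 * 118.85453 = 95.0836 cm/s

Answer: 95.0836 cm/s


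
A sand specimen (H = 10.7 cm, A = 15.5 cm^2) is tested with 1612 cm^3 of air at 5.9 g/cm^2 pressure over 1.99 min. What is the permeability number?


Formula: Permeability Number P = (V * H) / (p * A * t)
Numerator: V * H = 1612 * 10.7 = 17248.4
Denominator: p * A * t = 5.9 * 15.5 * 1.99 = 181.9855
P = 17248.4 / 181.9855 = 94.7790

Answer: 94.7790


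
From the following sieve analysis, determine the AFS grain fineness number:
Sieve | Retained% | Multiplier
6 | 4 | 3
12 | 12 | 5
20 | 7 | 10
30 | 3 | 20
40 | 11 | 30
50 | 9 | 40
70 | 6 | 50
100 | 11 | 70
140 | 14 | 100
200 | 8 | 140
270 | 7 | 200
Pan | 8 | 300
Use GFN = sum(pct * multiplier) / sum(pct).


Formula: GFN = sum(pct * multiplier) / sum(pct)
sum(pct * multiplier) = 8282
sum(pct) = 100
GFN = 8282 / 100 = 82.82

Final answer: 82.82


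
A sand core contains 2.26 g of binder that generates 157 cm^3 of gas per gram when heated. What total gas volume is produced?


Formula: V_gas = W_binder * gas_evolution_rate
V = 2.26 g * 157 cm^3/g = 354.8200 cm^3

Answer: 354.8200 cm^3


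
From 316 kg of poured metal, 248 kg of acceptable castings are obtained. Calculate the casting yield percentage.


Formula: Casting Yield = (W_good / W_total) * 100
Yield = (248 kg / 316 kg) * 100 = 78.4810%


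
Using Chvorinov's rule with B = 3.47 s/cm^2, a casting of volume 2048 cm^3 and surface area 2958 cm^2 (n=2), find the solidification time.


Formula: t_s = B * (V/A)^n  (Chvorinov's rule, n=2)
Modulus M = V/A = 2048/2958 = 0.692360 cm
M^2 = 0.692360^2 = 0.479362 cm^2
t_s = 3.47 * 0.479362 = 1.6634 s


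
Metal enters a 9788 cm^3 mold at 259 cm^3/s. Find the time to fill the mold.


Formula: t_fill = V_mold / Q_flow
t = 9788 cm^3 / 259 cm^3/s = 37.7915 s

37.7915 s


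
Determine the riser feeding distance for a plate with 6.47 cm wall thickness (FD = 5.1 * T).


Formula: FD = 5.1 * T  (riser feeding-distance rule)
FD = 5.1 * 6.47 cm = 32.9970 cm

Answer: 32.9970 cm


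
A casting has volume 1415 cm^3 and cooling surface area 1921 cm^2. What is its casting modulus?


Formula: Casting Modulus M = V / A
M = 1415 cm^3 / 1921 cm^2 = 0.7366 cm


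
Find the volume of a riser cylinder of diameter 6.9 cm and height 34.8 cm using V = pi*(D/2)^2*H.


Formula: V = pi * (D/2)^2 * H  (cylinder volume)
Radius = D/2 = 6.9/2 = 3.45 cm
V = pi * 3.45^2 * 34.8 = 1301.2697 cm^3

Final answer: 1301.2697 cm^3


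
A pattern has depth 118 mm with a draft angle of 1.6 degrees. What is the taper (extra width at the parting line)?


Formula: taper = depth * tan(draft_angle)
tan(1.6 deg) = 0.0279325
taper = 118 mm * 0.0279325 = 3.2960 mm

Answer: 3.2960 mm


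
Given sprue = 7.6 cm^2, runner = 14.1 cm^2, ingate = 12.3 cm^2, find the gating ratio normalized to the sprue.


Sprue:Runner:Ingate = 1 : 14.1/7.6 : 12.3/7.6 = 1:1.86:1.62

Answer: 1:1.86:1.62


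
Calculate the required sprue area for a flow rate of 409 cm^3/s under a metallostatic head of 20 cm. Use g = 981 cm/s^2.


Formula: v = sqrt(2*g*h), A = Q/v
Velocity: v = sqrt(2 * 981 * 20) = sqrt(39240) = 198.0909 cm/s
Sprue area: A = Q / v = 409 / 198.0909 = 2.0647 cm^2

2.0647 cm^2


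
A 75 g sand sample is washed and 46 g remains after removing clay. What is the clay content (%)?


Formula: Clay% = (W_total - W_washed) / W_total * 100
Clay mass = 75 - 46 = 29 g
Clay% = 29 / 75 * 100 = 38.6667%

Answer: 38.6667%


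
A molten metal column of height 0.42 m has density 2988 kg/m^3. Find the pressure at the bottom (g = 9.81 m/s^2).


Formula: P = rho * g * h
rho * g = 2988 * 9.81 = 29312.28 N/m^3
P = 29312.28 * 0.42 = 12311.1576 Pa


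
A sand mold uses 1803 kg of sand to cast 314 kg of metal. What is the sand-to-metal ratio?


Formula: Sand-to-Metal Ratio = W_sand / W_metal
Ratio = 1803 kg / 314 kg = 5.7420

Answer: 5.7420


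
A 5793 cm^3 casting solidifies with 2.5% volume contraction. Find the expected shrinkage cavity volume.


Formula: V_shrink = V_casting * shrinkage_pct / 100
V_shrink = 5793 cm^3 * 2.5 / 100 = 144.8250 cm^3

Answer: 144.8250 cm^3
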